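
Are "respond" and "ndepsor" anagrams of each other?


Word 1: "respond" → sorted: denoprs
Word 2: "ndepsor" → sorted: denoprs
Same letters? denoprs == denoprs
Anagram = Yes


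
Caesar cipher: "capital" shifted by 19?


Word: "capital"
Shift: 19
Each letter → (letter + shift) mod 26:
  'c' (2) + 19 = 21 → 'v'
  'a' (0) + 19 = 19 → 't'
  'p' (15) + 19 = 8 → 'i'
  'i' (8) + 19 = 1 → 'b'
  't' (19) + 19 = 12 → 'm'
  'a' (0) + 19 = 19 → 't'
  'l' (11) + 19 = 4 → 'e'
Result = "vtibmte"


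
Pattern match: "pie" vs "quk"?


Pattern of "pie": [0, 1, 2]
Pattern of "quk": [0, 1, 2]
Patterns match
Same pattern = Yes


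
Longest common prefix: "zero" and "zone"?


Word 1: "zero"
Word 2: "zone"
Comparing from start:
  Pos 0: 'z' == 'z'
  Pos 1: 'e' != 'o' (stop)
LCP = "z" (length 1)


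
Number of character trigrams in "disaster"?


Word: "disaster" (length 8)
Number of 3-grams = length - 3 + 1 = 8 - 3 + 1
= 6


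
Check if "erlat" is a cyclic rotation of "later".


Word: "later", Candidate: "erlat"
Method: check if candidate is substring of word+word
"laterlater" contains "erlat"? Yes
Is rotation = Yes


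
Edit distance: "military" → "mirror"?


Word 1: "military" (length 8)
Word 2: "mirror" (length 6)
One optimal edit sequence (insert/delete/substitute each cost 1):
  1. keep 'm'
  2. keep 'i'
  3. delete 'l'  (+1)
  4. substitute 'i' -> 'r'  (+1)
  5. substitute 't' -> 'r'  (+1)
  6. substitute 'a' -> 'o'  (+1)
  7. keep 'r'
  8. delete 'y'  (+1)
Total edit operations: 5
Edit distance = 5


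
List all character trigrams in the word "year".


Word: "year" (length 4)
Number of trigrams = 4 - 3 + 1 = 2
  Position 0: "yea"
  Position 1: "ear"
Trigrams = "yea", "ear"


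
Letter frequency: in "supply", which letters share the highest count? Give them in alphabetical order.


Word: "supply"
Letter counts:
  'l': 1
  'p': 2
  's': 1
  'u': 1
  'y': 1
Maximum count = 2
Most frequent = 'p' (2 times each)


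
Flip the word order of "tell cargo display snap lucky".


Original: "tell cargo display snap lucky"
Words (1..n): tell | cargo | display | snap | lucky
Reversed (n..1): lucky | snap | display | cargo | tell
Result = "lucky snap display cargo tell"


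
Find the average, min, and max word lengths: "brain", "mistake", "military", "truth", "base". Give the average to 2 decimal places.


Lengths: "brain"=5, "mistake"=7, "military"=8, "truth"=5, "base"=4
Sum = 29, Count = 5
Average = 29/5 = 5.80
= avg=5.80, min=4, max=8


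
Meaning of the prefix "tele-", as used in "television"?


Prefix: tele-
Example: television = tele- + vision
Meaning = distant


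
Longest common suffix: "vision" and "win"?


Word 1: "vision"
Word 2: "win"
Comparing from end:
  Pos -1: 'n' == 'n'
  Pos -2: 'o' != 'i' (stop)
LCS = "n" (length 1)


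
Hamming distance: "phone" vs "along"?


Comparing character by character (same length = 5):
  Pos 0: 'p' vs 'a' !=
  Pos 1: 'h' vs 'l' !=
  Pos 2: 'o' vs 'o' =
  Pos 3: 'n' vs 'n' =
  Pos 4: 'e' vs 'g' !=
Hamming distance = 3


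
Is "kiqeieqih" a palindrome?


Word: "kiqeieqih"
Reversed: "hiqeieqik"
Forward == Backward? kiqeieqih != hiqeieqik
Palindrome = No


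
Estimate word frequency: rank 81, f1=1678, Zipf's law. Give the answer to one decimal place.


Zipf's law: f(r) = f(1) / r
f(1) = 1678
f(81) = 1678 / 81
= 20.7 occurrences


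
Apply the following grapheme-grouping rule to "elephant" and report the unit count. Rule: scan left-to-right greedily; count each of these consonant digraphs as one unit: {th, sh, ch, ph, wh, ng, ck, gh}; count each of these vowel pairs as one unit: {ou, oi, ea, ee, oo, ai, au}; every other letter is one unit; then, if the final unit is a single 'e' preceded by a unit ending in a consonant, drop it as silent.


Word: "elephant" (8 letters)
Left-to-right scan:
  (1) 'e' (letter)
  (2) 'l' (letter)
  (3) 'e' (letter)
  (4) 'ph' (digraph)
  (5) 'a' (letter)
  (6) 'n' (letter)
  (7) 't' (letter)
Units from scan: 7
Sound units = 7 units


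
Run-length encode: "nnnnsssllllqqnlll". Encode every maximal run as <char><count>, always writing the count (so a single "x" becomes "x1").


String: "nnnnsssllllqqnlll"
Scanning for consecutive runs:
  'n' x 4
  's' x 3
  'l' x 4
  'q' x 2
  'n' x 1
  'l' x 3
RLE = "n4s3l4q2n1l3"


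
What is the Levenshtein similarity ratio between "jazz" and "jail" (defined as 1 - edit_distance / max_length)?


Word 1: "jazz" (length 4)
Word 2: "jail" (length 4)
One optimal edit sequence:
  1. keep 'j'
  2. keep 'a'
  3. substitute 'z' -> 'i'  (+1)
  4. substitute 'z' -> 'l'  (+1)
Edit distance = 2
Max length = max(4, 4) = 4
Similarity = 1 - 2/4
= 0.5000


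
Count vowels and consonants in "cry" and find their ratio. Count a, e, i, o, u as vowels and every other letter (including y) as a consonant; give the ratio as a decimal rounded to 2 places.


Word: "cry"
Vowels (a,e,i,o,u): 0
Consonants: 3
Ratio = 0/3
= 0.00


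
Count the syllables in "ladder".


Word: "ladder"
Syllable breakdown: lad · der
Counting: 2 parts
= 2 syllables


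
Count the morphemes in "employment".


Word: "employment"
Morphemes: employ + -ment
Each morpheme carries meaning
= 2 morphemes


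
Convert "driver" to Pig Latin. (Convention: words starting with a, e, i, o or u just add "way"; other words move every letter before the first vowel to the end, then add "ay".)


Word: "driver"
Starts with consonant(s) → move to end, add 'ay'
Consonant cluster: "dr"
Pig Latin = "iverdray"


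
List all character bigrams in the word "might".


Word: "might" (length 5)
Number of bigrams = 5 - 2 + 1 = 4
  Position 0: "mi"
  Position 1: "ig"
  Position 2: "gh"
  Position 3: "ht"
Bigrams = "mi", "ig", "gh", "ht"


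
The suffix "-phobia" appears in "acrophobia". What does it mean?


Suffix: -phobia
Example: acrophobia = acro- + -phobia
Meaning = fear of


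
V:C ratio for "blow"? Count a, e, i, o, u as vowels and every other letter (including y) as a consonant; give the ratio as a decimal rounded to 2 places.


Word: "blow"
Vowels (a,e,i,o,u): 1
Consonants: 3
Ratio = 1/3
= 0.33


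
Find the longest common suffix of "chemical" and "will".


Word 1: "chemical"
Word 2: "will"
Comparing from end:
  Pos -1: 'l' == 'l'
  Pos -2: 'a' != 'l' (stop)
LCS = "l" (length 1)


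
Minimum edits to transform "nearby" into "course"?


Word 1: "nearby" (length 6)
Word 2: "course" (length 6)
One optimal edit sequence (insert/delete/substitute each cost 1):
  1. substitute 'n' -> 'c'  (+1)
  2. substitute 'e' -> 'o'  (+1)
  3. substitute 'a' -> 'u'  (+1)
  4. keep 'r'
  5. substitute 'b' -> 's'  (+1)
  6. substitute 'y' -> 'e'  (+1)
Total edit operations: 5
Edit distance = 5


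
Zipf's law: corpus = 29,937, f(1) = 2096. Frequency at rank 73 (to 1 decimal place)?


Zipf's law: f(r) = f(1) / r
f(1) = 2096
f(73) = 2096 / 73
= 28.7 occurrences


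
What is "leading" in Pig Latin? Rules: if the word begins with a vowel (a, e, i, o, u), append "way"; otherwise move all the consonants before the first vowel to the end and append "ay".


Word: "leading"
Starts with consonant(s) → move to end, add 'ay'
Consonant cluster: "l"
Pig Latin = "eadinglay"


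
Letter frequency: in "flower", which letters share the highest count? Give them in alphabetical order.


Word: "flower"
Letter counts:
  'e': 1
  'f': 1
  'l': 1
  'o': 1
  'r': 1
  'w': 1
Maximum count = 1
Most frequent = 'e', 'f', 'l', 'o', 'r', 'w' (1 time each)


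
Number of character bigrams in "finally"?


Word: "finally" (length 7)
Number of 2-grams = length - 2 + 1 = 7 - 2 + 1
= 6


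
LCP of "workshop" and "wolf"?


Word 1: "workshop"
Word 2: "wolf"
Comparing from start:
  Pos 0: 'w' == 'w'
  Pos 1: 'o' == 'o'
  Pos 2: 'r' != 'l' (stop)
LCP = "wo" (length 2)


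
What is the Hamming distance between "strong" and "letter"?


Comparing character by character (same length = 6):
  Pos 0: 's' vs 'l' !=
  Pos 1: 't' vs 'e' !=
  Pos 2: 'r' vs 't' !=
  Pos 3: 'o' vs 't' !=
  Pos 4: 'n' vs 'e' !=
  Pos 5: 'g' vs 'r' !=
Hamming distance = 6


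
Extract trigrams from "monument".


Word: "monument" (length 8)
Number of trigrams = 8 - 3 + 1 = 6
  Position 0: "mon"
  Position 1: "onu"
  Position 2: "num"
  Position 3: "ume"
  Position 4: "men"
  Position 5: "ent"
Trigrams = "mon", "onu", "num", "ume", "men", "ent"


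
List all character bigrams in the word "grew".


Word: "grew" (length 4)
Number of bigrams = 4 - 2 + 1 = 3
  Position 0: "gr"
  Position 1: "re"
  Position 2: "ew"
Bigrams = "gr", "re", "ew"


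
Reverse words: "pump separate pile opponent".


Original: "pump separate pile opponent"
Words (1..n): pump | separate | pile | opponent
Reversed (n..1): opponent | pile | separate | pump
Result = "opponent pile separate pump"


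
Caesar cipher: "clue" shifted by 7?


Word: "clue"
Shift: 7
Each letter → (letter + shift) mod 26:
  'c' (2) + 7 = 9 → 'j'
  'l' (11) + 7 = 18 → 's'
  'u' (20) + 7 = 1 → 'b'
  'e' (4) + 7 = 11 → 'l'
Result = "jsbl"


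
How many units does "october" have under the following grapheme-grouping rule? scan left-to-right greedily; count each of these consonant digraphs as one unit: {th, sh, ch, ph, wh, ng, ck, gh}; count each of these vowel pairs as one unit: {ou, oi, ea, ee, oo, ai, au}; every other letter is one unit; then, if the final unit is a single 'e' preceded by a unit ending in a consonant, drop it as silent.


Word: "october" (7 letters)
Left-to-right scan:
  (1) 'o' (letter)
  (2) 'c' (letter)
  (3) 't' (letter)
  (4) 'o' (letter)
  (5) 'b' (letter)
  (6) 'e' (letter)
  (7) 'r' (letter)
Units from scan: 7
Sound units = 7 units


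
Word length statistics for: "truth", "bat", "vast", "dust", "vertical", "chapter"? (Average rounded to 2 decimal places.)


Lengths: "truth"=5, "bat"=3, "vast"=4, "dust"=4, "vertical"=8, "chapter"=7
Sum = 31, Count = 6
Average = 31/6 = 5.17
= avg=5.17, min=3, max=8


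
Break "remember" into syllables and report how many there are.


Word: "remember"
Syllable breakdown: re / mem / ber
Counting: 3 parts
= 3 syllables


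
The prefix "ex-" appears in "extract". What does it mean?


Prefix: ex-
As in: extract -> ex- + tract
Meaning = out / former


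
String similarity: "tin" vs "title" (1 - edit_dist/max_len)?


Word 1: "tin" (length 3)
Word 2: "title" (length 5)
One optimal edit sequence:
  1. keep 't'
  2. keep 'i'
  3. insert 't'  (+1)
  4. insert 'l'  (+1)
  5. substitute 'n' -> 'e'  (+1)
Edit distance = 3
Max length = max(3, 5) = 5
Similarity = 1 - 3/5
= 0.4000


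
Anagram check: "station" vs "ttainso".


Word 1: "station" → sorted: ainostt
Word 2: "ttainso" → sorted: ainostt
Same letters? ainostt == ainostt
Anagram = Yes


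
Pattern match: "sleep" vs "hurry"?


Pattern of "sleep": [0, 1, 2, 2, 3]
Pattern of "hurry": [0, 1, 2, 2, 3]
Patterns match
Same pattern = Yes


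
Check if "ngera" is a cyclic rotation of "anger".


Word: "anger", Candidate: "ngera"
Method: check if candidate is substring of word+word
"angeranger" contains "ngera"? Yes
Is rotation = Yes


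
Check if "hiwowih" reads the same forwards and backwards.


Word: "hiwowih"
Reversed: "hiwowih"
Forward == Backward? hiwowih == hiwowih
Palindrome = Yes


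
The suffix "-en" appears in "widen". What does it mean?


Suffix: -en
As in: widen -> wide + -en, with a spelling change
Meaning = to make / become


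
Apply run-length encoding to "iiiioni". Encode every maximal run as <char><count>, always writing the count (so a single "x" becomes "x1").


String: "iiiioni"
Scanning for consecutive runs:
  'i' x 4
  'o' x 1
  'n' x 1
  'i' x 1
RLE = "i4o1n1i1"


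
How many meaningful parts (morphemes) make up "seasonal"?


Word: "seasonal"
Morphemes: season | -al
Each morpheme carries meaning
= 2 morphemes


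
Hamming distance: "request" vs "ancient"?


Comparing character by character (same length = 7):
  Pos 0: 'r' vs 'a' !=
  Pos 1: 'e' vs 'n' !=
  Pos 2: 'q' vs 'c' !=
  Pos 3: 'u' vs 'i' !=
  Pos 4: 'e' vs 'e' =
  Pos 5: 's' vs 'n' !=
  Pos 6: 't' vs 't' =
Hamming distance = 5


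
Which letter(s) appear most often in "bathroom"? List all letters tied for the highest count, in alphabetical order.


Word: "bathroom"
Letter counts:
  'a': 1
  'b': 1
  'h': 1
  'm': 1
  'o': 2
  'r': 1
  't': 1
Maximum count = 2
Most frequent = 'o' (2 times each)


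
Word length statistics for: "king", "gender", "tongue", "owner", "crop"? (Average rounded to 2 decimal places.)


Lengths: "king"=4, "gender"=6, "tongue"=6, "owner"=5, "crop"=4
Sum = 25, Count = 5
Average = 25/5 = 5.00
= avg=5.00, min=4, max=6


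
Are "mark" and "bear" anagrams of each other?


Word 1: "mark" → sorted: akmr
Word 2: "bear" → sorted: aber
Same letters? akmr != aber
Anagram = No


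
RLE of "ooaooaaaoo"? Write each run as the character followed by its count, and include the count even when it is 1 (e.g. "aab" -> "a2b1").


String: "ooaooaaaoo"
Scanning for consecutive runs:
  'o' x 2
  'a' x 1
  'o' x 2
  'a' x 3
  'o' x 2
RLE = "o2a1o2a3o2"


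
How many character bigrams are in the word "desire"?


Word: "desire" (length 6)
Number of 2-grams = length - 2 + 1 = 6 - 2 + 1
= 5


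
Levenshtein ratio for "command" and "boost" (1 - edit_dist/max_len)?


Word 1: "command" (length 7)
Word 2: "boost" (length 5)
One optimal edit sequence:
  1. substitute 'c' -> 'b'  (+1)
  2. keep 'o'
  3. delete 'm'  (+1)
  4. delete 'm'  (+1)
  5. substitute 'a' -> 'o'  (+1)
  6. substitute 'n' -> 's'  (+1)
  7. substitute 'd' -> 't'  (+1)
Edit distance = 6
Max length = max(7, 5) = 7
Similarity = 1 - 6/7
= 0.1429


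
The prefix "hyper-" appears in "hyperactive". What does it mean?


Prefix: hyper-
As in: hyperactive -> hyper- + active
Meaning = over / excessive


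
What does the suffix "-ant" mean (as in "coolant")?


Suffix: -ant
As in: coolant -> cool + -ant
Meaning = one who / that which


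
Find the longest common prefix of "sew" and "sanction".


Word 1: "sew"
Word 2: "sanction"
Comparing from start:
  Pos 0: 's' == 's'
  Pos 1: 'e' != 'a' (stop)
LCP = "s" (length 1)


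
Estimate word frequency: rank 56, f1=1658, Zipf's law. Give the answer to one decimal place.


Zipf's law: f(r) = f(1) / r
f(1) = 1658
f(56) = 1658 / 56
= 29.6 occurrences


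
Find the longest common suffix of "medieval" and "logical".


Word 1: "medieval"
Word 2: "logical"
Comparing from end:
  Pos -1: 'l' == 'l'
  Pos -2: 'a' == 'a'
  Pos -3: 'v' != 'c' (stop)
LCS = "al" (length 2)


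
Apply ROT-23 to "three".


Word: "three"
Shift: 23
Each letter → (letter + shift) mod 26:
  't' (19) + 23 = 16 → 'q'
  'h' (7) + 23 = 4 → 'e'
  'r' (17) + 23 = 14 → 'o'
  'e' (4) + 23 = 1 → 'b'
  'e' (4) + 23 = 1 → 'b'
Result = "qeobb"


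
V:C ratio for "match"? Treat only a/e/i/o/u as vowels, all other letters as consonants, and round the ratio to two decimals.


Word: "match"
Vowels (a,e,i,o,u): 1
Consonants: 4
Ratio = 1/4
= 0.25


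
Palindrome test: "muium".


Word: "muium"
Reversed: "muium"
Forward == Backward? muium == muium
Palindrome = Yes


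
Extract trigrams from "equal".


Word: "equal" (length 5)
Number of trigrams = 5 - 3 + 1 = 3
  Position 0: "equ"
  Position 1: "qua"
  Position 2: "ual"
Trigrams = "equ", "qua", "ual"


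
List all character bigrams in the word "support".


Word: "support" (length 7)
Number of bigrams = 7 - 2 + 1 = 6
  Position 0: "su"
  Position 1: "up"
  Position 2: "pp"
  Position 3: "po"
  Position 4: "or"
  Position 5: "rt"
Bigrams = "su", "up", "pp", "po", "or", "rt"


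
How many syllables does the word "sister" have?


Word: "sister"
Syllable breakdown: sis | ter
Counting: 2 parts
= 2 syllables


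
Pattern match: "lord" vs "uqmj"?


Pattern of "lord": [0, 1, 2, 3]
Pattern of "uqmj": [0, 1, 2, 3]
Patterns match
Same pattern = Yes


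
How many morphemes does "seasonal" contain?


Word: "seasonal"
Morphemes: season + -al
Each morpheme carries meaning
= 2 morphemes


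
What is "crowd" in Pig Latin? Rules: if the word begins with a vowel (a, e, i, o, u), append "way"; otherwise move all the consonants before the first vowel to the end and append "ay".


Word: "crowd"
Starts with consonant(s) → move to end, add 'ay'
Consonant cluster: "cr"
Pig Latin = "owdcray"


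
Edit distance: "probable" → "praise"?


Word 1: "probable" (length 8)
Word 2: "praise" (length 6)
One optimal edit sequence (insert/delete/substitute each cost 1):
  1. keep 'p'
  2. keep 'r'
  3. delete 'o'  (+1)
  4. delete 'b'  (+1)
  5. keep 'a'
  6. substitute 'b' -> 'i'  (+1)
  7. substitute 'l' -> 's'  (+1)
  8. keep 'e'
Total edit operations: 4
Edit distance = 4


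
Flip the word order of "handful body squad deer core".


Original: "handful body squad deer core"
Words (1..n): handful | body | squad | deer | core
Reversed (n..1): core | deer | squad | body | handful
Result = "core deer squad body handful"


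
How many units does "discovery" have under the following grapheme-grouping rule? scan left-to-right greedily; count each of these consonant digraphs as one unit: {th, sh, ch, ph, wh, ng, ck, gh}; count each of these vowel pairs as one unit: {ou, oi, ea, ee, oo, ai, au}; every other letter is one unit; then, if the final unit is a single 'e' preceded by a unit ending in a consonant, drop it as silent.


Word: "discovery" (9 letters)
Left-to-right scan:
  [1] 'd' (letter)
  [2] 'i' (letter)
  [3] 's' (letter)
  [4] 'c' (letter)
  [5] 'o' (letter)
  [6] 'v' (letter)
  [7] 'e' (letter)
  [8] 'r' (letter)
  [9] 'y' (letter)
Units from scan: 9
Sound units = 9 units


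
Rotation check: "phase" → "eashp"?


Word: "phase", Candidate: "eashp"
Method: check if candidate is substring of word+word
"phasephase" contains "eashp"? No
Is rotation = No


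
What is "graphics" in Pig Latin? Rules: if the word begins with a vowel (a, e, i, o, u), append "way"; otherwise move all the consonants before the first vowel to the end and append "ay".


Word: "graphics"
Starts with consonant(s) → move to end, add 'ay'
Consonant cluster: "gr"
Pig Latin = "aphicsgray"


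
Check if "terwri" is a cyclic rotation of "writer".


Word: "writer", Candidate: "terwri"
Method: check if candidate is substring of word+word
"writerwriter" contains "terwri"? Yes
Is rotation = Yes


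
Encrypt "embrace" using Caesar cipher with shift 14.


Word: "embrace"
Shift: 14
Each letter → (letter + shift) mod 26:
  'e' (4) + 14 = 18 → 's'
  'm' (12) + 14 = 0 → 'a'
  'b' (1) + 14 = 15 → 'p'
  'r' (17) + 14 = 5 → 'f'
  'a' (0) + 14 = 14 → 'o'
  'c' (2) + 14 = 16 → 'q'
  'e' (4) + 14 = 18 → 's'
Result = "sapfoqs"


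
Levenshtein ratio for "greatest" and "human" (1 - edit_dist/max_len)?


Word 1: "greatest" (length 8)
Word 2: "human" (length 5)
One optimal edit sequence:
  1. substitute 'g' -> 'h'  (+1)
  2. substitute 'r' -> 'u'  (+1)
  3. substitute 'e' -> 'm'  (+1)
  4. keep 'a'
  5. delete 't'  (+1)
  6. delete 'e'  (+1)
  7. delete 's'  (+1)
  8. substitute 't' -> 'n'  (+1)
Edit distance = 7
Max length = max(8, 5) = 8
Similarity = 1 - 7/8
= 0.1250


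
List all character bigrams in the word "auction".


Word: "auction" (length 7)
Number of bigrams = 7 - 2 + 1 = 6
  Position 0: "au"
  Position 1: "uc"
  Position 2: "ct"
  Position 3: "ti"
  Position 4: "io"
  Position 5: "on"
Bigrams = "au", "uc", "ct", "ti", "io", "on"


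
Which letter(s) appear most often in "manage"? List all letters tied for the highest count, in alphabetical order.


Word: "manage"
Letter counts:
  'a': 2
  'e': 1
  'g': 1
  'm': 1
  'n': 1
Maximum count = 2
Most frequent = 'a' (2 times each)


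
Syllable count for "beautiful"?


Word: "beautiful"
Syllable breakdown: beau / ti / ful
Counting: 3 parts
= 3 syllables


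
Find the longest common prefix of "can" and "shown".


Word 1: "can"
Word 2: "shown"
Comparing from start:
  Pos 0: 'c' != 's' (stop)
LCP = "" (length 0)


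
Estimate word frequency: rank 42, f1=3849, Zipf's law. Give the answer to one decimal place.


Zipf's law: f(r) = f(1) / r
f(1) = 3849
f(42) = 3849 / 42
= 91.6 occurrences


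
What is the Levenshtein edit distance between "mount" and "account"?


Word 1: "mount" (length 5)
Word 2: "account" (length 7)
One optimal edit sequence (insert/delete/substitute each cost 1):
  1. insert 'a'  (+1)
  2. insert 'c'  (+1)
  3. substitute 'm' -> 'c'  (+1)
  4. keep 'o'
  5. keep 'u'
  6. keep 'n'
  7. keep 't'
Total edit operations: 3
Edit distance = 3


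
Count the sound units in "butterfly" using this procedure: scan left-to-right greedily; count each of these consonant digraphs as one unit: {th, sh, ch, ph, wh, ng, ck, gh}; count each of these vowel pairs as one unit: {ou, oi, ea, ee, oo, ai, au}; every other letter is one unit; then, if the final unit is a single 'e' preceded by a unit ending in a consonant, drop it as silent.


Word: "butterfly" (9 letters)
Left-to-right scan:
  (1) 'b' (letter)
  (2) 'u' (letter)
  (3) 't' (letter)
  (4) 't' (letter)
  (5) 'e' (letter)
  (6) 'r' (letter)
  (7) 'f' (letter)
  (8) 'l' (letter)
  (9) 'y' (letter)
Units from scan: 9
Sound units = 9 units


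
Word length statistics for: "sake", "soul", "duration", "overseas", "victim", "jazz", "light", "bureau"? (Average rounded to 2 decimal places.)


Lengths: "sake"=4, "soul"=4, "duration"=8, "overseas"=8, "victim"=6, "jazz"=4, "light"=5, "bureau"=6
Sum = 45, Count = 8
Average = 45/8 = 5.63
= avg=5.63, min=4, max=8


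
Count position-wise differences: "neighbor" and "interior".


Comparing character by character (same length = 8):
  Pos 0: 'n' vs 'i' !=
  Pos 1: 'e' vs 'n' !=
  Pos 2: 'i' vs 't' !=
  Pos 3: 'g' vs 'e' !=
  Pos 4: 'h' vs 'r' !=
  Pos 5: 'b' vs 'i' !=
  Pos 6: 'o' vs 'o' =
  Pos 7: 'r' vs 'r' =
Hamming distance = 6


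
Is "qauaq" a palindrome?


Word: "qauaq"
Reversed: "qauaq"
Forward == Backward? qauaq == qauaq
Palindrome = Yes


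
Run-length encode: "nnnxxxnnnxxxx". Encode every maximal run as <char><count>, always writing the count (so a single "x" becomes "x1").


String: "nnnxxxnnnxxxx"
Scanning for consecutive runs:
  'n' x 3
  'x' x 3
  'n' x 3
  'x' x 4
RLE = "n3x3n3x4"


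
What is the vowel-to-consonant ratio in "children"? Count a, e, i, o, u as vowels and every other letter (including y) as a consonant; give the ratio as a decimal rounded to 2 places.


Word: "children"
Vowels (a,e,i,o,u): 2
Consonants: 6
Ratio = 2/6
= 0.33


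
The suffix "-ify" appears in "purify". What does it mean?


Suffix: -ify
Example: purify (pure + -ify, with a spelling change)
Meaning = to make


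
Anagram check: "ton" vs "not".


Word 1: "ton" → sorted: not
Word 2: "not" → sorted: not
Same letters? not == not
Anagram = Yes


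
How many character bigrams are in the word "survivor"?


Word: "survivor" (length 8)
Number of 2-grams = length - 2 + 1 = 8 - 2 + 1
= 7


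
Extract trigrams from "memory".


Word: "memory" (length 6)
Number of trigrams = 6 - 3 + 1 = 4
  Position 0: "mem"
  Position 1: "emo"
  Position 2: "mor"
  Position 3: "ory"
Trigrams = "mem", "emo", "mor", "ory"


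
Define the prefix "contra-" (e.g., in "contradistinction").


Prefix: contra-
Example: contradistinction (contra- + distinction)
Meaning = against


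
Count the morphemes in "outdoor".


Word: "outdoor"
Morphemes: out- | door
Each morpheme carries meaning
= 2 morphemes


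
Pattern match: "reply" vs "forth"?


Pattern of "reply": [0, 1, 2, 3, 4]
Pattern of "forth": [0, 1, 2, 3, 4]
Patterns match
Same pattern = Yes


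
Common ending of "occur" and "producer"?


Word 1: "occur"
Word 2: "producer"
Comparing from end:
  Pos -1: 'r' == 'r'
  Pos -2: 'u' != 'e' (stop)
LCS = "r" (length 1)


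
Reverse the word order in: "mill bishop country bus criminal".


Original: "mill bishop country bus criminal"
Words (1..n): mill | bishop | country | bus | criminal
Reversed (n..1): criminal | bus | country | bishop | mill
Result = "criminal bus country bishop mill"


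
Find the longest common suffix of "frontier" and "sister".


Word 1: "frontier"
Word 2: "sister"
Comparing from end:
  Pos -1: 'r' == 'r'
  Pos -2: 'e' == 'e'
  Pos -3: 'i' != 't' (stop)
LCS = "er" (length 2)


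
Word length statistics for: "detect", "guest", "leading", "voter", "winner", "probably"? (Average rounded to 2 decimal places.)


Lengths: "detect"=6, "guest"=5, "leading"=7, "voter"=5, "winner"=6, "probably"=8
Sum = 37, Count = 6
Average = 37/6 = 6.17
= avg=6.17, min=5, max=8


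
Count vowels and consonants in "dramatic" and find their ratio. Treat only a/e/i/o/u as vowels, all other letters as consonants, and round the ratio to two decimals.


Word: "dramatic"
Vowels (a,e,i,o,u): 3
Consonants: 5
Ratio = 3/5
= 0.60


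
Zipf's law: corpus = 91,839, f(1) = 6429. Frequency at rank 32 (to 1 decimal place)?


Zipf's law: f(r) = f(1) / r
f(1) = 6429
f(32) = 6429 / 32
= 200.9 occurrences


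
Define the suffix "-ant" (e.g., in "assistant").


Suffix: -ant
Example: assistant (assist + -ant)
Meaning = one who / that which


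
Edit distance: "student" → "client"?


Word 1: "student" (length 7)
Word 2: "client" (length 6)
One optimal edit sequence (insert/delete/substitute each cost 1):
  1. delete 's'  (+1)
  2. substitute 't' -> 'c'  (+1)
  3. substitute 'u' -> 'l'  (+1)
  4. substitute 'd' -> 'i'  (+1)
  5. keep 'e'
  6. keep 'n'
  7. keep 't'
Total edit operations: 4
Edit distance = 4


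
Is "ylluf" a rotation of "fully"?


Word: "fully", Candidate: "ylluf"
Method: check if candidate is substring of word+word
"fullyfully" contains "ylluf"? No
Is rotation = No


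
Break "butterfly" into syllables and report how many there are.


Word: "butterfly"
Syllable breakdown: but / ter / fly
Counting: 3 parts
= 3 syllables


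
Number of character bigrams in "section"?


Word: "section" (length 7)
Number of 2-grams = length - 2 + 1 = 7 - 2 + 1
= 6


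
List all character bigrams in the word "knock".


Word: "knock" (length 5)
Number of bigrams = 5 - 2 + 1 = 4
  Position 0: "kn"
  Position 1: "no"
  Position 2: "oc"
  Position 3: "ck"
Bigrams = "kn", "no", "oc", "ck"


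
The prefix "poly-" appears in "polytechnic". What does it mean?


Prefix: poly-
Example: polytechnic (poly- + technic)
Meaning = many


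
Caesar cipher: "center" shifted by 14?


Word: "center"
Shift: 14
Each letter → (letter + shift) mod 26:
  'c' (2) + 14 = 16 → 'q'
  'e' (4) + 14 = 18 → 's'
  'n' (13) + 14 = 1 → 'b'
  't' (19) + 14 = 7 → 'h'
  'e' (4) + 14 = 18 → 's'
  'r' (17) + 14 = 5 → 'f'
Result = "qsbhsf"


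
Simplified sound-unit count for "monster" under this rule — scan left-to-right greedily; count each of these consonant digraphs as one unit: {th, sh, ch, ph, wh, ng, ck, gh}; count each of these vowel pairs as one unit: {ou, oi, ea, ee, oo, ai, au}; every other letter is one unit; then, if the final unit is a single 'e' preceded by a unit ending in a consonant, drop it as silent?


Word: "monster" (7 letters)
Left-to-right scan:
  (1) 'm' (letter)
  (2) 'o' (letter)
  (3) 'n' (letter)
  (4) 's' (letter)
  (5) 't' (letter)
  (6) 'e' (letter)
  (7) 'r' (letter)
Units from scan: 7
Sound units = 7 units


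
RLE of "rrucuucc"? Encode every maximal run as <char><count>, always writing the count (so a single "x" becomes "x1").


String: "rrucuucc"
Scanning for consecutive runs:
  'r' x 2
  'u' x 1
  'c' x 1
  'u' x 2
  'c' x 2
RLE = "r2u1c1u2c2"


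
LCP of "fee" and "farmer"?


Word 1: "fee"
Word 2: "farmer"
Comparing from start:
  Pos 0: 'f' == 'f'
  Pos 1: 'e' != 'a' (stop)
LCP = "f" (length 1)


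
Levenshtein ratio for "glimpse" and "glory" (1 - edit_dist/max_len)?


Word 1: "glimpse" (length 7)
Word 2: "glory" (length 5)
One optimal edit sequence:
  1. keep 'g'
  2. keep 'l'
  3. delete 'i'  (+1)
  4. delete 'm'  (+1)
  5. substitute 'p' -> 'o'  (+1)
  6. substitute 's' -> 'r'  (+1)
  7. substitute 'e' -> 'y'  (+1)
Edit distance = 5
Max length = max(7, 5) = 7
Similarity = 1 - 5/7
= 0.2857


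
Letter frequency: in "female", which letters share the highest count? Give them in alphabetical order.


Word: "female"
Letter counts:
  'a': 1
  'e': 2
  'f': 1
  'l': 1
  'm': 1
Maximum count = 2
Most frequent = 'e' (2 times each)


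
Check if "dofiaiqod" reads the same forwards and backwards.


Word: "dofiaiqod"
Reversed: "doqiaifod"
Forward == Backward? dofiaiqod != doqiaifod
Palindrome = No


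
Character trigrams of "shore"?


Word: "shore" (length 5)
Number of trigrams = 5 - 3 + 1 = 3
  Position 0: "sho"
  Position 1: "hor"
  Position 2: "ore"
Trigrams = "sho", "hor", "ore"


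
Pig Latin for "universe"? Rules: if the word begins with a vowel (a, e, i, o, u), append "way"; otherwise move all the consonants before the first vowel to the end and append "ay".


Word: "universe"
Starts with vowel → add 'way'
Pig Latin = "universeway"


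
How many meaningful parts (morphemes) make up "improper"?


Word: "improper"
Morphemes: im- + proper
Each morpheme carries meaning
= 2 morphemes


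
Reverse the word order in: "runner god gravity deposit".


Original: "runner god gravity deposit"
Words (1..n): runner | god | gravity | deposit
Reversed (n..1): deposit | gravity | god | runner
Result = "deposit gravity god runner"


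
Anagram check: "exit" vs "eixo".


Word 1: "exit" → sorted: eitx
Word 2: "eixo" → sorted: eiox
Same letters? eitx != eiox
Anagram = No


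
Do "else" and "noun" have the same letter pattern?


Pattern of "else": [0, 1, 2, 0]
Pattern of "noun": [0, 1, 2, 0]
Patterns match
Same pattern = Yes


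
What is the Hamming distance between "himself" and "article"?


Comparing character by character (same length = 7):
  Pos 0: 'h' vs 'a' !=
  Pos 1: 'i' vs 'r' !=
  Pos 2: 'm' vs 't' !=
  Pos 3: 's' vs 'i' !=
  Pos 4: 'e' vs 'c' !=
  Pos 5: 'l' vs 'l' =
  Pos 6: 'f' vs 'e' !=
Hamming distance = 6


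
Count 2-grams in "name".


Word: "name" (length 4)
Number of 2-grams = length - 2 + 1 = 4 - 2 + 1
= 3


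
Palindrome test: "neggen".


Word: "neggen"
Reversed: "neggen"
Forward == Backward? neggen == neggen
Palindrome = Yes


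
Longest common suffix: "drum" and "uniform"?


Word 1: "drum"
Word 2: "uniform"
Comparing from end:
  Pos -1: 'm' == 'm'
  Pos -2: 'u' != 'r' (stop)
LCS = "m" (length 1)


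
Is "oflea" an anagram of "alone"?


Word 1: "alone" → sorted: aelno
Word 2: "oflea" → sorted: aeflo
Same letters? aelno != aeflo
Anagram = No


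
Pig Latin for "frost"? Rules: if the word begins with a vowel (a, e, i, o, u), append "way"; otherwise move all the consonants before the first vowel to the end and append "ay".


Word: "frost"
Starts with consonant(s) → move to end, add 'ay'
Consonant cluster: "fr"
Pig Latin = "ostfray"


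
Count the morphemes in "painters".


Word: "painters"
Morphemes: paint / -er / -s
Each morpheme carries meaning
= 3 morphemes


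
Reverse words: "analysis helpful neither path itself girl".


Original: "analysis helpful neither path itself girl"
Words (1..n): analysis | helpful | neither | path | itself | girl
Reversed (n..1): girl | itself | path | neither | helpful | analysis
Result = "girl itself path neither helpful analysis"


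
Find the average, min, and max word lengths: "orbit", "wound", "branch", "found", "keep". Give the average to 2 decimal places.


Lengths: "orbit"=5, "wound"=5, "branch"=6, "found"=5, "keep"=4
Sum = 25, Count = 5
Average = 25/5 = 5.00
= avg=5.00, min=4, max=6


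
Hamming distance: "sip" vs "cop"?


Comparing character by character (same length = 3):
  Pos 0: 's' vs 'c' !=
  Pos 1: 'i' vs 'o' !=
  Pos 2: 'p' vs 'p' =
Hamming distance = 2


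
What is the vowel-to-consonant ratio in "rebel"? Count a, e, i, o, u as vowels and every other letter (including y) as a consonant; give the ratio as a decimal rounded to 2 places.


Word: "rebel"
Vowels (a,e,i,o,u): 2
Consonants: 3
Ratio = 2/3
= 0.67


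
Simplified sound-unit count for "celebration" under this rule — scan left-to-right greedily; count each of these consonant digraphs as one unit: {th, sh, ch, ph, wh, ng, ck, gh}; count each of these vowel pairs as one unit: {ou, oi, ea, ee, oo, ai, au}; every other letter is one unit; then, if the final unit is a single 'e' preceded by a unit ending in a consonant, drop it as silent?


Word: "celebration" (11 letters)
Left-to-right scan:
  [1] 'c' (letter)
  [2] 'e' (letter)
  [3] 'l' (letter)
  [4] 'e' (letter)
  [5] 'b' (letter)
  [6] 'r' (letter)
  [7] 'a' (letter)
  [8] 't' (letter)
  [9] 'i' (letter)
  [10] 'o' (letter)
  [11] 'n' (letter)
Units from scan: 11
Sound units = 11 units


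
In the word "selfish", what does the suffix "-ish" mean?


Suffix: -ish
Example: selfish (self + -ish)
Meaning = somewhat / having the qualities of


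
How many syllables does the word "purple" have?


Word: "purple"
Syllable breakdown: pur | ple
Counting: 2 parts
= 2 syllables


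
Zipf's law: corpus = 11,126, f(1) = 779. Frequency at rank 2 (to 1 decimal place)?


Zipf's law: f(r) = f(1) / r
f(1) = 779
f(2) = 779 / 2
= 389.5 occurrences


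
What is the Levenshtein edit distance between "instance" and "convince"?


Word 1: "instance" (length 8)
Word 2: "convince" (length 8)
One optimal edit sequence (insert/delete/substitute each cost 1):
  1. substitute 'i' -> 'c'  (+1)
  2. substitute 'n' -> 'o'  (+1)
  3. substitute 's' -> 'n'  (+1)
  4. substitute 't' -> 'v'  (+1)
  5. substitute 'a' -> 'i'  (+1)
  6. keep 'n'
  7. keep 'c'
  8. keep 'e'
Total edit operations: 5
Edit distance = 5


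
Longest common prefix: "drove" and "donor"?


Word 1: "drove"
Word 2: "donor"
Comparing from start:
  Pos 0: 'd' == 'd'
  Pos 1: 'r' != 'o' (stop)
LCP = "d" (length 1)


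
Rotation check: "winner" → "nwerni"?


Word: "winner", Candidate: "nwerni"
Method: check if candidate is substring of word+word
"winnerwinner" contains "nwerni"? No
Is rotation = No


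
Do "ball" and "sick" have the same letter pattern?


Pattern of "ball": [0, 1, 2, 2]
Pattern of "sick": [0, 1, 2, 3]
Patterns do not match
Same pattern = No


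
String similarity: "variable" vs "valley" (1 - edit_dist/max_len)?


Word 1: "variable" (length 8)
Word 2: "valley" (length 6)
One optimal edit sequence:
  1. keep 'v'
  2. delete 'a'  (+1)
  3. delete 'r'  (+1)
  4. delete 'i'  (+1)
  5. keep 'a'
  6. substitute 'b' -> 'l'  (+1)
  7. keep 'l'
  8. keep 'e'
  9. insert 'y'  (+1)
Edit distance = 5
Max length = max(8, 6) = 8
Similarity = 1 - 5/8
= 0.3750


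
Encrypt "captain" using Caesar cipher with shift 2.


Word: "captain"
Shift: 2
Each letter → (letter + shift) mod 26:
  'c' (2) + 2 = 4 → 'e'
  'a' (0) + 2 = 2 → 'c'
  'p' (15) + 2 = 17 → 'r'
  't' (19) + 2 = 21 → 'v'
  'a' (0) + 2 = 2 → 'c'
  'i' (8) + 2 = 10 → 'k'
  'n' (13) + 2 = 15 → 'p'
Result = "ecrvckp"


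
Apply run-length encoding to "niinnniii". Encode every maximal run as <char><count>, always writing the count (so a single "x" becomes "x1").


String: "niinnniii"
Scanning for consecutive runs:
  'n' x 1
  'i' x 2
  'n' x 3
  'i' x 3
RLE = "n1i2n3i3"


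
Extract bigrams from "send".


Word: "send" (length 4)
Number of bigrams = 4 - 2 + 1 = 3
  Position 0: "se"
  Position 1: "en"
  Position 2: "nd"
Bigrams = "se", "en", "nd"


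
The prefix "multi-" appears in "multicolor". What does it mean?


Prefix: multi-
Example: multicolor (multi- + color)
Meaning = many


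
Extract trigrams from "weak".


Word: "weak" (length 4)
Number of trigrams = 4 - 3 + 1 = 2
  Position 0: "wea"
  Position 1: "eak"
Trigrams = "wea", "eak"


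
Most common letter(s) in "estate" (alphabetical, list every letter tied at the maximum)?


Word: "estate"
Letter counts:
  'a': 1
  'e': 2
  's': 1
  't': 2
Maximum count = 2
Most frequent = 'e', 't' (2 times each)


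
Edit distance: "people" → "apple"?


Word 1: "people" (length 6)
Word 2: "apple" (length 5)
One optimal edit sequence (insert/delete/substitute each cost 1):
  1. delete 'p'  (+1)
  2. substitute 'e' -> 'a'  (+1)
  3. substitute 'o' -> 'p'  (+1)
  4. keep 'p'
  5. keep 'l'
  6. keep 'e'
Total edit operations: 3
Edit distance = 3


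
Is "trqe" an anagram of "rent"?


Word 1: "rent" → sorted: enrt
Word 2: "trqe" → sorted: eqrt
Same letters? enrt != eqrt
Anagram = No


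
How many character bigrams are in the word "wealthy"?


Word: "wealthy" (length 7)
Number of 2-grams = length - 2 + 1 = 7 - 2 + 1
= 6


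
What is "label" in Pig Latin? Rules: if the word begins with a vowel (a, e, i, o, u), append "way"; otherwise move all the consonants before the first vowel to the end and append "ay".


Word: "label"
Starts with consonant(s) → move to end, add 'ay'
Consonant cluster: "l"
Pig Latin = "abellay"


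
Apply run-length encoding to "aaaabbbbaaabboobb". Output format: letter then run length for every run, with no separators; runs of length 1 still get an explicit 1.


String: "aaaabbbbaaabboobb"
Scanning for consecutive runs:
  'a' x 4
  'b' x 4
  'a' x 3
  'b' x 2
  'o' x 2
  'b' x 2
RLE = "a4b4a3b2o2b2"


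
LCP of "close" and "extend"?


Word 1: "close"
Word 2: "extend"
Comparing from start:
  Pos 0: 'c' != 'e' (stop)
LCP = "" (length 0)


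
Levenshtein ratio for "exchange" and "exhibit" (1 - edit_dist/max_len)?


Word 1: "exchange" (length 8)
Word 2: "exhibit" (length 7)
One optimal edit sequence:
  1. keep 'e'
  2. keep 'x'
  3. delete 'c'  (+1)
  4. keep 'h'
  5. substitute 'a' -> 'i'  (+1)
  6. substitute 'n' -> 'b'  (+1)
  7. substitute 'g' -> 'i'  (+1)
  8. substitute 'e' -> 't'  (+1)
Edit distance = 5
Max length = max(8, 7) = 8
Similarity = 1 - 5/8
= 0.3750


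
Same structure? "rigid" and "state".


Pattern of "rigid": [0, 1, 2, 1, 3]
Pattern of "state": [0, 1, 2, 1, 3]
Patterns match
Same pattern = Yes


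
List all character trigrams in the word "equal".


Word: "equal" (length 5)
Number of trigrams = 5 - 3 + 1 = 3
  Position 0: "equ"
  Position 1: "qua"
  Position 2: "ual"
Trigrams = "equ", "qua", "ual"


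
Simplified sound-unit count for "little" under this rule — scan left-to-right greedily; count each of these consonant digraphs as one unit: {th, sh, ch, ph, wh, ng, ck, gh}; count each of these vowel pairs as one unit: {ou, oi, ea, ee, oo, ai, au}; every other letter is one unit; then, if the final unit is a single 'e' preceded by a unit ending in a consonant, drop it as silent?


Word: "little" (6 letters)
Left-to-right scan:
  1. 'l' (letter)
  2. 'i' (letter)
  3. 't' (letter)
  4. 't' (letter)
  5. 'l' (letter)
  6. 'e' (letter)
Units from scan: 6
Final unit is 'e' after a consonant -> drop as silent (-1)
Sound units = 5 units


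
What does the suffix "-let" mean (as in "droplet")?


Suffix: -let
Example: droplet = drop + -let
Meaning = small


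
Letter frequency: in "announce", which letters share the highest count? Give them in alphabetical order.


Word: "announce"
Letter counts:
  'a': 1
  'c': 1
  'e': 1
  'n': 3
  'o': 1
  'u': 1
Maximum count = 3
Most frequent = 'n' (3 times each)


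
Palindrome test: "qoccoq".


Word: "qoccoq"
Reversed: "qoccoq"
Forward == Backward? qoccoq == qoccoq
Palindrome = Yes


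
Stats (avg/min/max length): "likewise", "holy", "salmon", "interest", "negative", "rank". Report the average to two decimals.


Lengths: "likewise"=8, "holy"=4, "salmon"=6, "interest"=8, "negative"=8, "rank"=4
Sum = 38, Count = 6
Average = 38/6 = 6.33
= avg=6.33, min=4, max=8
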